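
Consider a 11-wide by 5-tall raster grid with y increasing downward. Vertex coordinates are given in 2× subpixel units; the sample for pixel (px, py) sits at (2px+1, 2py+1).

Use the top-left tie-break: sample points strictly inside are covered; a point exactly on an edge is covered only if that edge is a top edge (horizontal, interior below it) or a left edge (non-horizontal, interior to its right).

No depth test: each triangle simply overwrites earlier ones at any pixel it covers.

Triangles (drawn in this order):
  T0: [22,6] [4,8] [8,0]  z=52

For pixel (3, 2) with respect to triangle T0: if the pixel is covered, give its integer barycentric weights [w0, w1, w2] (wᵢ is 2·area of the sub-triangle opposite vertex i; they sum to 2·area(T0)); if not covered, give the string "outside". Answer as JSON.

T0:
  2·area = 136
  edge (22, 6)→(4, 8): d=(-18,2) right/bottom  bias=-1
  edge (4, 8)→(8, 0): d=(4,-8) top-left  bias=+0
  edge (8, 0)→(22, 6): d=(14,6) right/bottom  bias=-1
    (4,0)@(9, 1): e=[116,12,8] → #
    (5,0)@(11, 1): e=[112,28,-4] → ·
    (3,1)@(7, 3): e=[84,4,48] → #
    (5,1)@(11, 3): e=[76,36,24] → #
    (6,1)@(13, 3): e=[72,52,12] → #
    (7,1)@(15, 3): e=[68,68,0] → ·  [on edge]
    (3,2)@(7, 5): e=[48,12,76] → #
    (7,2)@(15, 5): e=[32,76,28] → #
    (8,2)@(17, 5): e=[28,92,16] → #
    (9,2)@(19, 5): e=[24,108,4] → #
    (10,2)@(21, 5): e=[20,124,-8] → ·
    (2,3)@(5, 7): e=[16,4,116] → #
    (6,3)@(13, 7): e=[0,68,68] → ·  [on edge]
  covered (16 px):
    · · · · # · · · · · ·
    · · · # # # # · · · ·
    · · · # # # # # # # ·
    · · # # # # · · · · ·
    · · · · · · · · · · ·

Final: [12,76,48]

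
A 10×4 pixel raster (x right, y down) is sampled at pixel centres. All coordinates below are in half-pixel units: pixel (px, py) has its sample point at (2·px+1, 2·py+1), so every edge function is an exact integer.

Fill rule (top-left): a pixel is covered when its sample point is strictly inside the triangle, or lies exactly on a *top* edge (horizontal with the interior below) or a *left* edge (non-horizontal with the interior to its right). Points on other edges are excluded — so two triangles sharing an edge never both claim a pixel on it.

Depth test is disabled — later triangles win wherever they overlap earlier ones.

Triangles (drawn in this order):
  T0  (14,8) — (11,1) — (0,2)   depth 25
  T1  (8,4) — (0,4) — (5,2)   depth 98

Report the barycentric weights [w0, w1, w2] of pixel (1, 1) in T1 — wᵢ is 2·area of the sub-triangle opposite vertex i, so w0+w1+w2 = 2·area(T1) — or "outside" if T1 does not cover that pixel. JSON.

T0:
  2·area = 80  (B↔C swapped to make it positive)
  edge (14, 8)→(0, 2): d=(-14,-6) top-left  bias=+0
  edge (0, 2)→(11, 1): d=(11,-1) top-left  bias=+0
  edge (11, 1)→(14, 8): d=(3,7) right/bottom  bias=-1
    (5,0)@(11, 1): e=[80,0,0] → .  [on edge]
    (1,1)@(3, 3): e=[4,14,62] → X
    (2,1)@(5, 3): e=[16,16,48] → X
    (3,1)@(7, 3): e=[28,18,34] → X
    (4,1)@(9, 3): e=[40,20,20] → X
    (5,1)@(11, 3): e=[52,22,6] → X
    (6,1)@(13, 3): e=[64,24,-8] → .
    (1,2)@(3, 5): e=[-24,36,68] → .
    (2,2)@(5, 5): e=[-12,38,54] → .
    (3,2)@(7, 5): e=[0,40,40] → X  [on edge]
    (6,2)@(13, 5): e=[36,46,-2] → .
    (3,3)@(7, 7): e=[-28,62,46] → .
  covered (9 px):
    . . . . . . . . . .
    . X X X X X . . . .
    . . . X X X . . . .
    . . . . . . X . . .
T1:
  2·area = 16
  edge (8, 4)→(0, 4): d=(-8,0) right/bottom  bias=-1
  edge (0, 4)→(5, 2): d=(5,-2) top-left  bias=+0
  edge (5, 2)→(8, 4): d=(3,2) right/bottom  bias=-1
    (1,1)@(3, 3): e=[8,1,7] → X
    (2,1)@(5, 3): e=[8,5,3] → X
    (3,1)@(7, 3): e=[8,9,-1] → .
    (1,2)@(3, 5): e=[-8,11,13] → .
    (2,2)@(5, 5): e=[-8,15,9] → .
  covered (2 px):
    . . . . . . . . . .
    . X X . . . . . . .
    . . . . . . . . . .
    . . . . . . . . . .

Final: [1,7,8]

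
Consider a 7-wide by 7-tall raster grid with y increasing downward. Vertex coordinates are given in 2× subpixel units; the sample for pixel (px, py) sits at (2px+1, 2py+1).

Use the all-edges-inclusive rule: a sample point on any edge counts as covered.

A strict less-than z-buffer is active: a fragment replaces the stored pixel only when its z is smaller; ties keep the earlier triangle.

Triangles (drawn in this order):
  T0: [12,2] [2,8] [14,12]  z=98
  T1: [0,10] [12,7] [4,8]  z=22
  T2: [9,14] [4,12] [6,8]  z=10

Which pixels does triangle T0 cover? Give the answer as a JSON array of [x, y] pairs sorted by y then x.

T0:
  2·area = 112  (B↔C swapped to make it positive)
  edge (12, 2)→(14, 12): d=(2,10) inclusive
  edge (14, 12)→(2, 8): d=(-12,-4) inclusive
  edge (2, 8)→(12, 2): d=(10,-6) inclusive
    (5,1)@(11, 3): e=[12,96,4] → #
    (6,1)@(13, 3): e=[-8,104,16] → ·
    (3,2)@(7, 5): e=[56,56,0] → #  [on edge]
    (4,2)@(9, 5): e=[36,64,12] → #
    (6,2)@(13, 5): e=[-4,80,36] → ·
    (2,3)@(5, 7): e=[80,24,8] → #
    (6,3)@(13, 7): e=[0,56,56] → #  [on edge]
    (2,4)@(5, 9): e=[84,0,28] → #  [on edge]
    (2,5)@(5, 11): e=[88,-24,48] → ·
    (3,5)@(7, 11): e=[68,-16,60] → ·
    (4,5)@(9, 11): e=[48,-8,72] → ·
    (5,5)@(11, 11): e=[28,0,84] → #  [on edge]
  covered (16 px):
    · · · · · · ·
    · · · · · # ·
    · · · # # # ·
    · · # # # # #
    · · # # # # #
    · · · · · # #
    · · · · · · ·
T1:
  2·area = 12  (B↔C swapped to make it positive)
  edge (0, 10)→(4, 8): d=(4,-2) inclusive
  edge (4, 8)→(12, 7): d=(8,-1) inclusive
  edge (12, 7)→(0, 10): d=(-12,3) inclusive
    (1,4)@(3, 9): e=[2,7,3] → #
    (2,4)@(5, 9): e=[6,9,-3] → ·
    (1,5)@(3, 11): e=[10,23,-21] → ·
  covered (1 px):
    · · · · · · ·
    · · · · · · ·
    · · · · · · ·
    · · · · · · ·
    · # · · · · ·
    · · · · · · ·
    · · · · · · ·
T2:
  2·area = 24
  edge (9, 14)→(4, 12): d=(-5,-2) inclusive
  edge (4, 12)→(6, 8): d=(2,-4) inclusive
  edge (6, 8)→(9, 14): d=(3,6) inclusive
    (2,5)@(5, 11): e=[7,2,15] → #
    (3,5)@(7, 11): e=[11,10,3] → #
    (4,5)@(9, 11): e=[15,18,-9] → ·
    (2,6)@(5, 13): e=[-3,6,21] → ·
    (3,6)@(7, 13): e=[1,14,9] → #
    (4,6)@(9, 13): e=[5,22,-3] → ·
  covered (3 px):
    · · · · · · ·
    · · · · · · ·
    · · · · · · ·
    · · · · · · ·
    · · · · · · ·
    · · # # · · ·
    · · · # · · ·

Result: [[5,1],[3,2],[4,2],[5,2],[2,3],[3,3],[4,3],[5,3],[6,3],[2,4],[3,4],[4,4],[5,4],[6,4],[5,5],[6,5]]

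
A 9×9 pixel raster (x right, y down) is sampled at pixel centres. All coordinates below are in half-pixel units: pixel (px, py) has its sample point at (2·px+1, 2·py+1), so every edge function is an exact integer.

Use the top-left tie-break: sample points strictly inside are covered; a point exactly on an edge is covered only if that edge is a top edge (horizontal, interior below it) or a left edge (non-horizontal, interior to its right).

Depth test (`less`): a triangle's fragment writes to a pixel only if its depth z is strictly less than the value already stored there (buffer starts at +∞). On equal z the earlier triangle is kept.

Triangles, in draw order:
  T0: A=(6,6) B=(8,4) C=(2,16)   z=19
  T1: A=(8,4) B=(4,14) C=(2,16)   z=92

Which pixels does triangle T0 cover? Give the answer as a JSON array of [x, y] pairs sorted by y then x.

T0:
  2·area = 12
  edge (6, 6)→(8, 4): d=(2,-2) top-left  bias=+0
  edge (8, 4)→(2, 16): d=(-6,12) right/bottom  bias=-1
  edge (2, 16)→(6, 6): d=(4,-10) top-left  bias=+0
    (5,0)@(11, 1): e=[0,-18,30] → .  [on edge]
    (4,1)@(9, 3): e=[0,-6,18] → .  [on edge]
    (3,2)@(7, 5): e=[0,6,6] → X  [on edge]
    (4,2)@(9, 5): e=[4,-18,26] → .
    (2,3)@(5, 7): e=[0,18,-6] → .  [on edge]
    (3,3)@(7, 7): e=[4,-6,14] → .
    (1,4)@(3, 9): e=[0,30,-18] → .  [on edge]
    (2,4)@(5, 9): e=[4,6,2] → X
    (3,4)@(7, 9): e=[8,-18,22] → .
    (0,5)@(1, 11): e=[0,42,-30] → .  [on edge]
    (2,5)@(5, 11): e=[8,-6,10] → .
  covered (2 px):
    . . . . . . . . .
    . . . . . . . . .
    . . . X . . . . .
    . . . . . . . . .
    . . X . . . . . .
    . . . . . . . . .
    . . . . . . . . .
    . . . . . . . . .
    . . . . . . . . .
T1:
  2·area = 12
  edge (8, 4)→(4, 14): d=(-4,10) right/bottom  bias=-1
  edge (4, 14)→(2, 16): d=(-2,2) right/bottom  bias=-1
  edge (2, 16)→(8, 4): d=(6,-12) top-left  bias=+0
    (8,0)@(17, 1): e=[-78,0,90] → .  [on edge]
    (7,1)@(15, 3): e=[-66,0,78] → .  [on edge]
    (6,2)@(13, 5): e=[-54,0,66] → .  [on edge]
    (5,3)@(11, 7): e=[-42,0,54] → .  [on edge]
    (4,4)@(9, 9): e=[-30,0,42] → .  [on edge]
    (2,5)@(5, 11): e=[2,4,6] → X
    (3,5)@(7, 11): e=[-18,0,30] → .  [on edge]
    (2,6)@(5, 13): e=[-6,0,18] → .  [on edge]
    (1,7)@(3, 15): e=[6,0,6] → .  [on edge]
    (0,8)@(1, 17): e=[18,0,-6] → .  [on edge]
  covered (1 px):
    . . . . . . . . .
    . . . . . . . . .
    . . . . . . . . .
    . . . . . . . . .
    . . . . . . . . .
    . . X . . . . . .
    . . . . . . . . .
    . . . . . . . . .
    . . . . . . . . .

Final: [[3,2],[2,4]]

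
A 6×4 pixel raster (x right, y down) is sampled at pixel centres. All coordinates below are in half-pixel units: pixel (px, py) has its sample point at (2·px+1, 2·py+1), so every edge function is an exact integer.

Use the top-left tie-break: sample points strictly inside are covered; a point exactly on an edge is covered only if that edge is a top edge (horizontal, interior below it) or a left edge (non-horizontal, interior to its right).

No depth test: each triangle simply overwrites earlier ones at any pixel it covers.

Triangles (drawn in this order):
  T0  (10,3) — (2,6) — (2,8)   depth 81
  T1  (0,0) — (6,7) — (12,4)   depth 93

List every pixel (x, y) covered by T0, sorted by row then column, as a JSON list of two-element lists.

T0:
  2·area = 16  (B↔C swapped to make it positive)
  edge (10, 3)→(2, 8): d=(-8,5) right/bottom  bias=-1
  edge (2, 8)→(2, 6): d=(0,-2) top-left  bias=+0
  edge (2, 6)→(10, 3): d=(8,-3) top-left  bias=+0
    (2,2)@(5, 5): e=[9,6,1] → █
    (3,2)@(7, 5): e=[-1,10,7] → ·
    (1,3)@(3, 7): e=[3,2,11] → █
    (2,3)@(5, 7): e=[-7,6,17] → ·
  covered (2 px):
    · · · · · ·
    · · · · · ·
    · · █ · · ·
    · █ · · · ·
T1:
  2·area = 60  (B↔C swapped to make it positive)
  edge (0, 0)→(12, 4): d=(12,4) right/bottom  bias=-1
  edge (12, 4)→(6, 7): d=(-6,3) right/bottom  bias=-1
  edge (6, 7)→(0, 0): d=(-6,-7) top-left  bias=+0
    (0,0)@(1, 1): e=[8,51,1] → █
    (1,0)@(3, 1): e=[0,45,15] → ·  [on edge]
    (0,1)@(1, 3): e=[32,39,-11] → ·
    (1,1)@(3, 3): e=[24,33,3] → █
    (2,1)@(5, 3): e=[16,27,17] → █
    (3,1)@(7, 3): e=[8,21,31] → █
    (4,1)@(9, 3): e=[0,15,45] → ·  [on edge]
    (1,2)@(3, 5): e=[48,21,-9] → ·
    (2,2)@(5, 5): e=[40,15,5] → █
    (4,2)@(9, 5): e=[24,3,33] → █
    (5,2)@(11, 5): e=[16,-3,47] → ·
    (2,3)@(5, 7): e=[64,3,-7] → ·
  covered (7 px):
    █ · · · · ·
    · █ █ █ · ·
    · · █ █ █ ·
    · · · · · ·

Final: [[2,2],[1,3]]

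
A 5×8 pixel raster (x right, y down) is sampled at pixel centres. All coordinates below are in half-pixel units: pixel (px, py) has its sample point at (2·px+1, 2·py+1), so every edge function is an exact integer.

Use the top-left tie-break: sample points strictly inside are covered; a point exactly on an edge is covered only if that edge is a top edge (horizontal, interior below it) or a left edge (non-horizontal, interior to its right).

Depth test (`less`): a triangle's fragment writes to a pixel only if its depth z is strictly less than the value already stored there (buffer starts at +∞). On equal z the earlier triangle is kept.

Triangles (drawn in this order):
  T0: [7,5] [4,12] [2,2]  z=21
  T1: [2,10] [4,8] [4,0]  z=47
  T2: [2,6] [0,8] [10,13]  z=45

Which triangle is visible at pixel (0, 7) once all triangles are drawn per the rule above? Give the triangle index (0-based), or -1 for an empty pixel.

T0:
  2·area = 44
  edge (7, 5)→(4, 12): d=(-3,7) right/bottom  bias=-1
  edge (4, 12)→(2, 2): d=(-2,-10) top-left  bias=+0
  edge (2, 2)→(7, 5): d=(5,3) right/bottom  bias=-1
    (1,1)@(3, 3): e=[34,8,2] → #
    (2,1)@(5, 3): e=[20,28,-4] → ·
    (1,2)@(3, 5): e=[28,4,12] → #
    (2,2)@(5, 5): e=[14,24,6] → #
    (3,2)@(7, 5): e=[0,44,0] → ·  [on edge]
    (1,3)@(3, 7): e=[22,0,22] → #  [on edge]
    (3,3)@(7, 7): e=[-6,40,10] → ·
    (1,4)@(3, 9): e=[16,-4,32] → ·
    (2,4)@(5, 9): e=[2,16,26] → #
    (3,4)@(7, 9): e=[-12,36,20] → ·
    (2,5)@(5, 11): e=[-4,12,36] → ·
  covered (6 px):
    · · · · ·
    · # · · ·
    · # # · ·
    · # # · ·
    · · # · ·
    · · · · ·
    · · · · ·
    · · · · ·
T1:
  2·area = 16  (B↔C swapped to make it positive)
  edge (2, 10)→(4, 0): d=(2,-10) top-left  bias=+0
  edge (4, 0)→(4, 8): d=(0,8) right/bottom  bias=-1
  edge (4, 8)→(2, 10): d=(-2,2) right/bottom  bias=-1
    (4,1)@(9, 3): e=[56,-40,0] → ·  [on edge]
    (1,2)@(3, 5): e=[0,8,8] → #  [on edge]
    (2,2)@(5, 5): e=[20,-8,4] → ·
    (3,2)@(7, 5): e=[40,-24,0] → ·  [on edge]
    (1,3)@(3, 7): e=[4,8,4] → #
    (2,3)@(5, 7): e=[24,-8,0] → ·  [on edge]
    (1,4)@(3, 9): e=[8,8,0] → ·  [on edge]
    (0,5)@(1, 11): e=[-8,24,0] → ·  [on edge]
    (0,7)@(1, 15): e=[0,24,-8] → ·  [on edge]
  covered (2 px):
    · · · · ·
    · · · · ·
    · # · · ·
    · # · · ·
    · · · · ·
    · · · · ·
    · · · · ·
    · · · · ·
T2:
  2·area = 30  (B↔C swapped to make it positive)
  edge (2, 6)→(10, 13): d=(8,7) right/bottom  bias=-1
  edge (10, 13)→(0, 8): d=(-10,-5) top-left  bias=+0
  edge (0, 8)→(2, 6): d=(2,-2) top-left  bias=+0
    (3,0)@(7, 1): e=[-75,105,0] → ·  [on edge]
    (2,1)@(5, 3): e=[-45,75,0] → ·  [on edge]
    (1,2)@(3, 5): e=[-15,45,0] → ·  [on edge]
    (0,3)@(1, 7): e=[15,15,0] → #  [on edge]
    (1,3)@(3, 7): e=[1,25,4] → #
    (2,3)@(5, 7): e=[-13,35,8] → ·
    (0,4)@(1, 9): e=[31,-5,4] → ·
    (1,4)@(3, 9): e=[17,5,8] → #
    (2,4)@(5, 9): e=[3,15,12] → #
    (3,4)@(7, 9): e=[-11,25,16] → ·
    (1,5)@(3, 11): e=[33,-15,12] → ·
    (2,5)@(5, 11): e=[19,-5,16] → ·
  covered (5 px):
    · · · · ·
    · · · · ·
    · · · · ·
    # # · · ·
    · # # · ·
    · · · # ·
    · · · · ·
    · · · · ·

Z-buffer (winner per pixel, '.' = empty):
  . . . . .
  . 0 . . .
  . 0 0 . .
  2 0 0 . .
  . 2 0 . .
  . . . 2 .
  . . . . .
  . . . . .

Answer: -1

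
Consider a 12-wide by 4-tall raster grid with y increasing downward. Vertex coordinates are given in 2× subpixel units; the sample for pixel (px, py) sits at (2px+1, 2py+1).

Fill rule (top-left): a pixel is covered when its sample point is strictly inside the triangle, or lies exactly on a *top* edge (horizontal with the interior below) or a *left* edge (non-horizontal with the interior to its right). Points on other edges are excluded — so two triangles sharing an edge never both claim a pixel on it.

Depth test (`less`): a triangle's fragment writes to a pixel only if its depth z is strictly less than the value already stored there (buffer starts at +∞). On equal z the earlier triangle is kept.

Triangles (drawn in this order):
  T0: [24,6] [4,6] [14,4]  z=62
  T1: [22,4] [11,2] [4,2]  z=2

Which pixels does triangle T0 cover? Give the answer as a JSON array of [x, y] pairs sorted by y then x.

T0:
  2·area = 40
  edge (24, 6)→(4, 6): d=(-20,0) right/bottom  bias=-1
  edge (4, 6)→(14, 4): d=(10,-2) top-left  bias=+0
  edge (14, 4)→(24, 6): d=(10,2) right/bottom  bias=-1
    (4,1)@(9, 3): e=[60,-20,0] → ·  [on edge]
    (9,1)@(19, 3): e=[60,0,-20] → ·  [on edge]
    (4,2)@(9, 5): e=[20,0,20] → #  [on edge]
    (5,2)@(11, 5): e=[20,4,16] → #
    (6,2)@(13, 5): e=[20,8,12] → #
    (7,2)@(15, 5): e=[20,12,8] → #
    (8,2)@(17, 5): e=[20,16,4] → #
    (9,2)@(19, 5): e=[20,20,0] → ·  [on edge]
    (4,3)@(9, 7): e=[-20,20,40] → ·
    (5,3)@(11, 7): e=[-20,24,36] → ·
    (6,3)@(13, 7): e=[-20,28,32] → ·
    (7,3)@(15, 7): e=[-20,32,28] → ·
  covered (5 px):
    · · · · · · · · · · · ·
    · · · · · · · · · · · ·
    · · · · # # # # # · · ·
    · · · · · · · · · · · ·
T1:
  2·area = 14  (B↔C swapped to make it positive)
  edge (22, 4)→(4, 2): d=(-18,-2) top-left  bias=+0
  edge (4, 2)→(11, 2): d=(7,0) top-left  bias=+0
  edge (11, 2)→(22, 4): d=(11,2) right/bottom  bias=-1
    (6,1)@(13, 3): e=[0,7,7] → #  [on edge]
    (7,1)@(15, 3): e=[4,7,3] → #
    (8,1)@(17, 3): e=[8,7,-1] → ·
    (6,2)@(13, 5): e=[-36,21,29] → ·
    (7,2)@(15, 5): e=[-32,21,25] → ·
  covered (2 px):
    · · · · · · · · · · · ·
    · · · · · · # # · · · ·
    · · · · · · · · · · · ·
    · · · · · · · · · · · ·

Answer: [[4,2],[5,2],[6,2],[7,2],[8,2]]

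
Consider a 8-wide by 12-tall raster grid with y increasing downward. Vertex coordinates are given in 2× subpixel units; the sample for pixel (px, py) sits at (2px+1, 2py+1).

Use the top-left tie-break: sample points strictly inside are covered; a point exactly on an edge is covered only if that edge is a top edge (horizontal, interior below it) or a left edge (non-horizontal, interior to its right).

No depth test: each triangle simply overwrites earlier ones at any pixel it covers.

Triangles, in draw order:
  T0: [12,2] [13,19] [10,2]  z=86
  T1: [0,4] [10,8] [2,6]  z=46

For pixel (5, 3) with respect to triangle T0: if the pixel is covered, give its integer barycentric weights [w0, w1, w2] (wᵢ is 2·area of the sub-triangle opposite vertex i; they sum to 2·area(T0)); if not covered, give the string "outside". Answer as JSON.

T0:
  2·area = 34
  edge (12, 2)→(13, 19): d=(1,17) right/bottom  bias=-1
  edge (13, 19)→(10, 2): d=(-3,-17) top-left  bias=+0
  edge (10, 2)→(12, 2): d=(2,0) top-left  bias=+0
    (5,1)@(11, 3): e=[18,14,2] → X
    (6,1)@(13, 3): e=[-16,48,2] → .
    (5,2)@(11, 5): e=[20,8,6] → X
    (6,2)@(13, 5): e=[-14,42,6] → .
    (5,3)@(11, 7): e=[22,2,10] → X
    (6,3)@(13, 7): e=[-12,36,10] → .
    (5,4)@(11, 9): e=[24,-4,14] → .
    (6,9)@(13, 19): e=[0,0,34] → .  [on edge]
  covered (3 px):
    . . . . . . . .
    . . . . . X . .
    . . . . . X . .
    . . . . . X . .
    . . . . . . . .
    . . . . . . . .
    . . . . . . . .
    . . . . . . . .
    . . . . . . . .
    . . . . . . . .
    . . . . . . . .
    . . . . . . . .
T1:
  2·area = 12
  edge (0, 4)→(10, 8): d=(10,4) right/bottom  bias=-1
  edge (10, 8)→(2, 6): d=(-8,-2) top-left  bias=+0
  edge (2, 6)→(0, 4): d=(-2,-2) top-left  bias=+0
    (0,2)@(1, 5): e=[6,6,0] → X  [on edge]
    (1,2)@(3, 5): e=[-2,10,4] → .
    (0,3)@(1, 7): e=[26,-10,-4] → .
    (1,3)@(3, 7): e=[18,-6,0] → .  [on edge]
    (3,3)@(7, 7): e=[2,2,8] → X
    (4,3)@(9, 7): e=[-6,6,12] → .
    (2,4)@(5, 9): e=[30,-18,0] → .  [on edge]
    (3,4)@(7, 9): e=[22,-14,4] → .
    (3,5)@(7, 11): e=[42,-30,0] → .  [on edge]
    (4,6)@(9, 13): e=[54,-42,0] → .  [on edge]
    (5,7)@(11, 15): e=[66,-54,0] → .  [on edge]
    (6,8)@(13, 17): e=[78,-66,0] → .  [on edge]
    (7,9)@(15, 19): e=[90,-78,0] → .  [on edge]
  covered (2 px):
    . . . . . . . .
    . . . . . . . .
    X . . . . . . .
    . . . X . . . .
    . . . . . . . .
    . . . . . . . .
    . . . . . . . .
    . . . . . . . .
    . . . . . . . .
    . . . . . . . .
    . . . . . . . .
    . . . . . . . .

Result: [2,10,22]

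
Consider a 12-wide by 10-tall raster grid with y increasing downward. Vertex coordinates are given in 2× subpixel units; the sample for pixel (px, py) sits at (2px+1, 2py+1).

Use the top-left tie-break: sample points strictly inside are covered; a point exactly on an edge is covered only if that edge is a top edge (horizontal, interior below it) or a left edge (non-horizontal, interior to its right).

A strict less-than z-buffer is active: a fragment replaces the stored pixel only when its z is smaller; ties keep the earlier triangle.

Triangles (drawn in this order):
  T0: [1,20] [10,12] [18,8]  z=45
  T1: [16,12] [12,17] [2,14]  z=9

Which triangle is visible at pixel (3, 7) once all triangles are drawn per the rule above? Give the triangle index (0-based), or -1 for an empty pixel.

T0:
  2·area = 28
  edge (1, 20)→(10, 12): d=(9,-8) top-left  bias=+0
  edge (10, 12)→(18, 8): d=(8,-4) top-left  bias=+0
  edge (18, 8)→(1, 20): d=(-17,12) right/bottom  bias=-1
    (6,5)@(13, 11): e=[15,4,9] → X
    (7,5)@(15, 11): e=[31,12,-15] → .
    (4,6)@(9, 13): e=[1,4,23] → X
    (5,6)@(11, 13): e=[17,12,-1] → .
    (6,6)@(13, 13): e=[33,20,-25] → .
    (3,7)@(7, 15): e=[3,12,13] → X
    (4,7)@(9, 15): e=[19,20,-11] → .
    (2,8)@(5, 17): e=[5,20,3] → X
    (3,8)@(7, 17): e=[21,28,-21] → .
    (2,9)@(5, 19): e=[23,36,-31] → .
  covered (4 px):
    . . . . . . . . . . . .
    . . . . . . . . . . . .
    . . . . . . . . . . . .
    . . . . . . . . . . . .
    . . . . . . . . . . . .
    . . . . . . X . . . . .
    . . . . X . . . . . . .
    . . . X . . . . . . . .
    . . X . . . . . . . . .
    . . . . . . . . . . . .
T1:
  2·area = 62
  edge (16, 12)→(12, 17): d=(-4,5) right/bottom  bias=-1
  edge (12, 17)→(2, 14): d=(-10,-3) top-left  bias=+0
  edge (2, 14)→(16, 12): d=(14,-2) top-left  bias=+0
    (11,5)@(23, 11): e=[-31,93,0] → .  [on edge]
    (4,6)@(9, 13): e=[31,31,0] → X  [on edge]
    (5,6)@(11, 13): e=[21,37,4] → X
    (6,6)@(13, 13): e=[11,43,8] → X
    (7,6)@(15, 13): e=[1,49,12] → X
    (8,6)@(17, 13): e=[-9,55,16] → .
    (3,7)@(7, 15): e=[33,5,24] → X
    (7,7)@(15, 15): e=[-7,29,40] → .
    (3,8)@(7, 17): e=[25,-15,52] → .
    (4,8)@(9, 17): e=[15,-9,56] → .
    (5,8)@(11, 17): e=[5,-3,60] → .
    (6,8)@(13, 17): e=[-5,3,64] → .
  covered (8 px):
    . . . . . . . . . . . .
    . . . . . . . . . . . .
    . . . . . . . . . . . .
    . . . . . . . . . . . .
    . . . . . . . . . . . .
    . . . . . . . . . . . .
    . . . . X X X X . . . .
    . . . X X X X . . . . .
    . . . . . . . . . . . .
    . . . . . . . . . . . .

Z-buffer (winner per pixel, '.' = empty):
  . . . . . . . . . . . .
  . . . . . . . . . . . .
  . . . . . . . . . . . .
  . . . . . . . . . . . .
  . . . . . . . . . . . .
  . . . . . . 0 . . . . .
  . . . . 1 1 1 1 . . . .
  . . . 1 1 1 1 . . . . .
  . . 0 . . . . . . . . .
  . . . . . . . . . . . .

Result: 1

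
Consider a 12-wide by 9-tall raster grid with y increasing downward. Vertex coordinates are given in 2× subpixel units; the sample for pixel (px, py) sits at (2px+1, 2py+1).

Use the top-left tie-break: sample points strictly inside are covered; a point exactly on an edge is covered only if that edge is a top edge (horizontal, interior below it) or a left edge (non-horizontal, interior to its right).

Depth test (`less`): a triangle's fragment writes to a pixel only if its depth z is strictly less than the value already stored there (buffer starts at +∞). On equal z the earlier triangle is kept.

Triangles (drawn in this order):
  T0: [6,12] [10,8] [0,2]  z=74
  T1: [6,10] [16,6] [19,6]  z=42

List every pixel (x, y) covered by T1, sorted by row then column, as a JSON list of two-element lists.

T0:
  2·area = 64  (B↔C swapped to make it positive)
  edge (6, 12)→(0, 2): d=(-6,-10) top-left  bias=+0
  edge (0, 2)→(10, 8): d=(10,6) right/bottom  bias=-1
  edge (10, 8)→(6, 12): d=(-4,4) right/bottom  bias=-1
    (8,0)@(17, 1): e=[176,-112,0] → .  [on edge]
    (0,1)@(1, 3): e=[4,4,56] → X
    (1,1)@(3, 3): e=[24,-8,48] → .
    (7,1)@(15, 3): e=[144,-80,0] → .  [on edge]
    (0,2)@(1, 5): e=[-8,24,48] → .
    (1,2)@(3, 5): e=[12,12,40] → X
    (2,2)@(5, 5): e=[32,0,32] → .  [on edge]
    (6,2)@(13, 5): e=[112,-48,0] → .  [on edge]
    (1,3)@(3, 7): e=[0,32,32] → X  [on edge]
    (2,3)@(5, 7): e=[20,20,24] → X
    (3,3)@(7, 7): e=[40,8,16] → X
    (4,3)@(9, 7): e=[60,-4,8] → .
    (5,3)@(11, 7): e=[80,-16,0] → .  [on edge]
    (4,4)@(9, 9): e=[48,16,0] → .  [on edge]
    (3,5)@(7, 11): e=[16,48,0] → .  [on edge]
    (7,5)@(15, 11): e=[96,0,-32] → .  [on edge]
    (2,6)@(5, 13): e=[-16,80,0] → .  [on edge]
    (1,7)@(3, 15): e=[-48,112,0] → .  [on edge]
    (0,8)@(1, 17): e=[-80,144,0] → .  [on edge]
    (4,8)@(9, 17): e=[0,96,-32] → .  [on edge]
  covered (7 px):
    . . . . . . . . . . . .
    X . . . . . . . . . . .
    . X . . . . . . . . . .
    . X X X . . . . . . . .
    . . X X . . . . . . . .
    . . . . . . . . . . . .
    . . . . . . . . . . . .
    . . . . . . . . . . . .
    . . . . . . . . . . . .
T1:
  2·area = 12
  edge (6, 10)→(16, 6): d=(10,-4) top-left  bias=+0
  edge (16, 6)→(19, 6): d=(3,0) top-left  bias=+0
  edge (19, 6)→(6, 10): d=(-13,4) right/bottom  bias=-1
    (7,3)@(15, 7): e=[6,3,3] → X
    (8,3)@(17, 7): e=[14,3,-5] → .
    (4,4)@(9, 9): e=[2,9,1] → X
    (5,4)@(11, 9): e=[10,9,-7] → .
    (7,4)@(15, 9): e=[26,9,-23] → .
    (4,5)@(9, 11): e=[22,15,-25] → .
  covered (2 px):
    . . . . . . . . . . . .
    . . . . . . . . . . . .
    . . . . . . . . . . . .
    . . . . . . . X . . . .
    . . . . X . . . . . . .
    . . . . . . . . . . . .
    . . . . . . . . . . . .
    . . . . . . . . . . . .
    . . . . . . . . . . . .

Final: [[7,3],[4,4]]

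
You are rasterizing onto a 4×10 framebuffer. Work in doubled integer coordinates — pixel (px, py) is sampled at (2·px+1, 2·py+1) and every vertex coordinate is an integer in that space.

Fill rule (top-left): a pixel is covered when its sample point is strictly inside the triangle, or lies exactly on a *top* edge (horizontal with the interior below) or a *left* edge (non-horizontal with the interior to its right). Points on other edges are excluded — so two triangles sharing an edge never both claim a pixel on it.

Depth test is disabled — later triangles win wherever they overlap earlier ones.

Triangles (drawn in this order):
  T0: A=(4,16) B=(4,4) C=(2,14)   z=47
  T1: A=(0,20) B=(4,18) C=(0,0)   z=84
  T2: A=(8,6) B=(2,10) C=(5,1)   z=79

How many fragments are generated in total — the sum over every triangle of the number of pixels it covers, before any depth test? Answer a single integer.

T0:
  2·area = 24  (B↔C swapped to make it positive)
  edge (4, 16)→(2, 14): d=(-2,-2) top-left  bias=+0
  edge (2, 14)→(4, 4): d=(2,-10) top-left  bias=+0
  edge (4, 4)→(4, 16): d=(0,12) right/bottom  bias=-1
    (1,4)@(3, 9): e=[12,0,12] → █  [on edge]
    (2,4)@(5, 9): e=[16,20,-12] → ·
    (1,5)@(3, 11): e=[8,4,12] → █
    (2,5)@(5, 11): e=[12,24,-12] → ·
    (0,6)@(1, 13): e=[0,-12,36] → ·  [on edge]
    (1,6)@(3, 13): e=[4,8,12] → █
    (2,6)@(5, 13): e=[8,28,-12] → ·
    (1,7)@(3, 15): e=[0,12,12] → █  [on edge]
    (2,7)@(5, 15): e=[4,32,-12] → ·
    (1,8)@(3, 17): e=[-4,16,12] → ·
    (2,8)@(5, 17): e=[0,36,-12] → ·  [on edge]
    (0,9)@(1, 19): e=[-12,0,36] → ·  [on edge]
    (3,9)@(7, 19): e=[0,60,-36] → ·  [on edge]
  covered (4 px):
    · · · ·
    · · · ·
    · · · ·
    · · · ·
    · █ · ·
    · █ · ·
    · █ · ·
    · █ · ·
    · · · ·
    · · · ·
T1:
  2·area = 80  (B↔C swapped to make it positive)
  edge (0, 20)→(0, 0): d=(0,-20) top-left  bias=+0
  edge (0, 0)→(4, 18): d=(4,18) right/bottom  bias=-1
  edge (4, 18)→(0, 20): d=(-4,2) right/bottom  bias=-1
    (0,2)@(1, 5): e=[20,2,58] → █
    (1,2)@(3, 5): e=[60,-34,54] → ·
    (0,3)@(1, 7): e=[20,10,50] → █
    (1,3)@(3, 7): e=[60,-26,46] → ·
    (0,4)@(1, 9): e=[20,18,42] → █
    (1,4)@(3, 9): e=[60,-18,38] → ·
    (0,5)@(1, 11): e=[20,26,34] → █
    (1,5)@(3, 11): e=[60,-10,30] → ·
    (0,6)@(1, 13): e=[20,34,26] → █
    (1,6)@(3, 13): e=[60,-2,22] → ·
    (0,7)@(1, 15): e=[20,42,18] → █
    (1,7)@(3, 15): e=[60,6,14] → █
  covered (10 px):
    · · · ·
    · · · ·
    █ · · ·
    █ · · ·
    █ · · ·
    █ · · ·
    █ · · ·
    █ █ · ·
    █ █ · ·
    █ · · ·
T2:
  2·area = 42
  edge (8, 6)→(2, 10): d=(-6,4) right/bottom  bias=-1
  edge (2, 10)→(5, 1): d=(3,-9) top-left  bias=+0
  edge (5, 1)→(8, 6): d=(3,5) right/bottom  bias=-1
    (2,0)@(5, 1): e=[42,0,0] → ·  [on edge]
    (2,1)@(5, 3): e=[30,6,6] → █
    (3,1)@(7, 3): e=[22,24,-4] → ·
    (2,2)@(5, 5): e=[18,12,12] → █
    (3,2)@(7, 5): e=[10,30,2] → █
    (1,3)@(3, 7): e=[14,0,28] → █  [on edge]
    (3,3)@(7, 7): e=[-2,36,8] → ·
    (1,4)@(3, 9): e=[2,6,34] → █
    (2,4)@(5, 9): e=[-6,24,24] → ·
    (1,5)@(3, 11): e=[-10,12,40] → ·
    (0,6)@(1, 13): e=[-14,0,56] → ·  [on edge]
  covered (6 px):
    · · · ·
    · · █ ·
    · · █ █
    · █ █ ·
    · █ · ·
    · · · ·
    · · · ·
    · · · ·
    · · · ·
    · · · ·

Answer: 20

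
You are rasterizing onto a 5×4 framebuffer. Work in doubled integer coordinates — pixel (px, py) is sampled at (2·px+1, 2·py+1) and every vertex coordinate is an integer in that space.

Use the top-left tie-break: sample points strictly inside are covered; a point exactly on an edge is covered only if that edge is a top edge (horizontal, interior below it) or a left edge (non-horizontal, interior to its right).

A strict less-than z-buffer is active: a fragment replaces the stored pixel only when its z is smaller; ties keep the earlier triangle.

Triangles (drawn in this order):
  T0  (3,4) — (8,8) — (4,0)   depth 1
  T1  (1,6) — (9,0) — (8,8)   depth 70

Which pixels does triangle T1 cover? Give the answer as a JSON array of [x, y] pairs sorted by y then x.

T0:
  2·area = 24  (B↔C swapped to make it positive)
  edge (3, 4)→(4, 0): d=(1,-4) top-left  bias=+0
  edge (4, 0)→(8, 8): d=(4,8) right/bottom  bias=-1
  edge (8, 8)→(3, 4): d=(-5,-4) top-left  bias=+0
    (2,1)@(5, 3): e=[7,4,13] → X
    (3,1)@(7, 3): e=[15,-12,21] → .
    (2,2)@(5, 5): e=[9,12,3] → X
    (3,2)@(7, 5): e=[17,-4,11] → .
    (2,3)@(5, 7): e=[11,20,-7] → .
    (3,3)@(7, 7): e=[19,4,1] → X
    (4,3)@(9, 7): e=[27,-12,9] → .
  covered (3 px):
    . . . . .
    . . X . .
    . . X . .
    . . . X .
T1:
  2·area = 58
  edge (1, 6)→(9, 0): d=(8,-6) top-left  bias=+0
  edge (9, 0)→(8, 8): d=(-1,8) right/bottom  bias=-1
  edge (8, 8)→(1, 6): d=(-7,-2) top-left  bias=+0
    (2,1)@(5, 3): e=[0,29,29] → X  [on edge]
    (3,1)@(7, 3): e=[12,13,33] → X
    (4,1)@(9, 3): e=[24,-3,37] → .
    (1,2)@(3, 5): e=[4,43,11] → X
    (4,2)@(9, 5): e=[40,-5,23] → .
    (1,3)@(3, 7): e=[20,41,-3] → .
    (2,3)@(5, 7): e=[32,25,1] → X
    (4,3)@(9, 7): e=[56,-7,9] → .
  covered (7 px):
    . . . . .
    . . X X .
    . X X X .
    . . X X .

Answer: [[2,1],[3,1],[1,2],[2,2],[3,2],[2,3],[3,3]]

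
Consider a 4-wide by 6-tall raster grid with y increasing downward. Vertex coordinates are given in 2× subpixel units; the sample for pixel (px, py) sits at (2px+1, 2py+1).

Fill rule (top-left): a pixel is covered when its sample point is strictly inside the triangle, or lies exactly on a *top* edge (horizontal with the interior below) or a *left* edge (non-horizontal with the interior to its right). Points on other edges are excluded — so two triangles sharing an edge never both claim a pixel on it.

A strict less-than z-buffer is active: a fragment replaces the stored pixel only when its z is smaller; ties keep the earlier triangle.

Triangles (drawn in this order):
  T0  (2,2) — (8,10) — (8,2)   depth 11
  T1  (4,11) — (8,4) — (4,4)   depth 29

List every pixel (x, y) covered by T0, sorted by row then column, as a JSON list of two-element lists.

T0:
  2·area = 48  (B↔C swapped to make it positive)
  edge (2, 2)→(8, 2): d=(6,0) top-left  bias=+0
  edge (8, 2)→(8, 10): d=(0,8) right/bottom  bias=-1
  edge (8, 10)→(2, 2): d=(-6,-8) top-left  bias=+0
    (1,1)@(3, 3): e=[6,40,2] → X
    (2,1)@(5, 3): e=[6,24,18] → X
    (3,1)@(7, 3): e=[6,8,34] → X
    (1,2)@(3, 5): e=[18,40,-10] → .
    (2,2)@(5, 5): e=[18,24,6] → X
    (2,3)@(5, 7): e=[30,24,-6] → .
    (3,3)@(7, 7): e=[30,8,10] → X
    (3,4)@(7, 9): e=[42,8,-2] → .
  covered (6 px):
    . . . .
    . X X X
    . . X X
    . . . X
    . . . .
    . . . .
T1:
  2·area = 28  (B↔C swapped to make it positive)
  edge (4, 11)→(4, 4): d=(0,-7) top-left  bias=+0
  edge (4, 4)→(8, 4): d=(4,0) top-left  bias=+0
  edge (8, 4)→(4, 11): d=(-4,7) right/bottom  bias=-1
    (2,2)@(5, 5): e=[7,4,17] → X
    (3,2)@(7, 5): e=[21,4,3] → X
    (2,3)@(5, 7): e=[7,12,9] → X
    (3,3)@(7, 7): e=[21,12,-5] → .
    (2,4)@(5, 9): e=[7,20,1] → X
    (3,4)@(7, 9): e=[21,20,-13] → .
    (2,5)@(5, 11): e=[7,28,-7] → .
  covered (4 px):
    . . . .
    . . . .
    . . X X
    . . X .
    . . X .
    . . . .

Answer: [[1,1],[2,1],[3,1],[2,2],[3,2],[3,3]]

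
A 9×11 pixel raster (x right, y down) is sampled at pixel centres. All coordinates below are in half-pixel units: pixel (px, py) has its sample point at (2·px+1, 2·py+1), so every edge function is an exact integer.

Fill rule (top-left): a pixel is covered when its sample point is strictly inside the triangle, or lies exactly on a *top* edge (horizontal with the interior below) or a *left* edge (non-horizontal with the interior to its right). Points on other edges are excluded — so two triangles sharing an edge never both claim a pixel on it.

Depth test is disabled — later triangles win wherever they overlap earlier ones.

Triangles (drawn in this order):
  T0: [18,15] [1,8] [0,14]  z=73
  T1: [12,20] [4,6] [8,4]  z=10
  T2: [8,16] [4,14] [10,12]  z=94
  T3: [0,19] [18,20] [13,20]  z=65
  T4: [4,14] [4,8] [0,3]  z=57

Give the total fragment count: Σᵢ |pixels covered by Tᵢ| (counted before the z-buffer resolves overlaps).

T0:
  2·area = 109  (B↔C swapped to make it positive)
  edge (18, 15)→(0, 14): d=(-18,-1) top-left  bias=+0
  edge (0, 14)→(1, 8): d=(1,-6) top-left  bias=+0
  edge (1, 8)→(18, 15): d=(17,7) right/bottom  bias=-1
    (0,4)@(1, 9): e=[91,1,17] → #
    (1,4)@(3, 9): e=[93,13,3] → #
    (2,4)@(5, 9): e=[95,25,-11] → ·
    (0,5)@(1, 11): e=[55,3,51] → #
    (2,5)@(5, 11): e=[59,27,23] → #
    (3,5)@(7, 11): e=[61,39,9] → #
    (4,5)@(9, 11): e=[63,51,-5] → ·
    (0,6)@(1, 13): e=[19,5,85] → #
    (4,6)@(9, 13): e=[27,53,29] → #
    (5,6)@(11, 13): e=[29,65,15] → #
    (6,6)@(13, 13): e=[31,77,1] → #
    (7,6)@(15, 13): e=[33,89,-13] → ·
  covered (13 px):
    · · · · · · · · ·
    · · · · · · · · ·
    · · · · · · · · ·
    · · · · · · · · ·
    # # · · · · · · ·
    # # # # · · · · ·
    # # # # # # # · ·
    · · · · · · · · ·
    · · · · · · · · ·
    · · · · · · · · ·
    · · · · · · · · ·
T1:
  2·area = 72
  edge (12, 20)→(4, 6): d=(-8,-14) top-left  bias=+0
  edge (4, 6)→(8, 4): d=(4,-2) top-left  bias=+0
  edge (8, 4)→(12, 20): d=(4,16) right/bottom  bias=-1
    (3,2)@(7, 5): e=[50,2,20] → #
    (4,2)@(9, 5): e=[78,6,-12] → ·
    (2,3)@(5, 7): e=[6,6,60] → #
    (4,3)@(9, 7): e=[62,14,-4] → ·
    (2,4)@(5, 9): e=[-10,14,68] → ·
    (3,4)@(7, 9): e=[18,18,36] → #
    (4,4)@(9, 9): e=[46,22,4] → #
    (5,4)@(11, 9): e=[74,26,-28] → ·
    (3,5)@(7, 11): e=[2,26,44] → #
    (5,5)@(11, 11): e=[58,34,-20] → ·
    (3,6)@(7, 13): e=[-14,34,52] → ·
    (4,6)@(9, 13): e=[14,38,20] → #
  covered (9 px):
    · · · · · · · · ·
    · · · · · · · · ·
    · · · # · · · · ·
    · · # # · · · · ·
    · · · # # · · · ·
    · · · # # · · · ·
    · · · · # · · · ·
    · · · · · · · · ·
    · · · · · # · · ·
    · · · · · · · · ·
    · · · · · · · · ·
T2:
  2·area = 20
  edge (8, 16)→(4, 14): d=(-4,-2) top-left  bias=+0
  edge (4, 14)→(10, 12): d=(6,-2) top-left  bias=+0
  edge (10, 12)→(8, 16): d=(-2,4) right/bottom  bias=-1
    (6,5)@(13, 11): e=[30,0,-10] → ·  [on edge]
    (3,6)@(7, 13): e=[10,0,10] → #  [on edge]
    (4,6)@(9, 13): e=[14,4,2] → #
    (5,6)@(11, 13): e=[18,8,-6] → ·
    (0,7)@(1, 15): e=[-10,0,30] → ·  [on edge]
    (3,7)@(7, 15): e=[2,12,6] → #
    (4,7)@(9, 15): e=[6,16,-2] → ·
    (3,8)@(7, 17): e=[-6,24,2] → ·
  covered (3 px):
    · · · · · · · · ·
    · · · · · · · · ·
    · · · · · · · · ·
    · · · · · · · · ·
    · · · · · · · · ·
    · · · · · · · · ·
    · · · # # · · · ·
    · · · # · · · · ·
    · · · · · · · · ·
    · · · · · · · · ·
    · · · · · · · · ·
T3:
  2·area = 5
  edge (0, 19)→(18, 20): d=(18,1) right/bottom  bias=-1
  edge (18, 20)→(13, 20): d=(-5,0) right/bottom  bias=-1
  edge (13, 20)→(0, 19): d=(-13,-1) top-left  bias=+0
  covered (0 px):
    · · · · · · · · ·
    · · · · · · · · ·
    · · · · · · · · ·
    · · · · · · · · ·
    · · · · · · · · ·
    · · · · · · · · ·
    · · · · · · · · ·
    · · · · · · · · ·
    · · · · · · · · ·
    · · · · · · · · ·
    · · · · · · · · ·
T4:
  2·area = 24  (B↔C swapped to make it positive)
  edge (4, 14)→(0, 3): d=(-4,-11) top-left  bias=+0
  edge (0, 3)→(4, 8): d=(4,5) right/bottom  bias=-1
  edge (4, 8)→(4, 14): d=(0,6) right/bottom  bias=-1
    (0,2)@(1, 5): e=[3,3,18] → #
    (1,2)@(3, 5): e=[25,-7,6] → ·
    (0,3)@(1, 7): e=[-5,11,18] → ·
    (1,3)@(3, 7): e=[17,1,6] → #
    (2,3)@(5, 7): e=[39,-9,-6] → ·
    (1,4)@(3, 9): e=[9,9,6] → #
    (2,4)@(5, 9): e=[31,-1,-6] → ·
    (1,5)@(3, 11): e=[1,17,6] → #
    (2,5)@(5, 11): e=[23,7,-6] → ·
    (1,6)@(3, 13): e=[-7,25,6] → ·
  covered (4 px):
    · · · · · · · · ·
    · · · · · · · · ·
    # · · · · · · · ·
    · # · · · · · · ·
    · # · · · · · · ·
    · # · · · · · · ·
    · · · · · · · · ·
    · · · · · · · · ·
    · · · · · · · · ·
    · · · · · · · · ·
    · · · · · · · · ·

Result: 29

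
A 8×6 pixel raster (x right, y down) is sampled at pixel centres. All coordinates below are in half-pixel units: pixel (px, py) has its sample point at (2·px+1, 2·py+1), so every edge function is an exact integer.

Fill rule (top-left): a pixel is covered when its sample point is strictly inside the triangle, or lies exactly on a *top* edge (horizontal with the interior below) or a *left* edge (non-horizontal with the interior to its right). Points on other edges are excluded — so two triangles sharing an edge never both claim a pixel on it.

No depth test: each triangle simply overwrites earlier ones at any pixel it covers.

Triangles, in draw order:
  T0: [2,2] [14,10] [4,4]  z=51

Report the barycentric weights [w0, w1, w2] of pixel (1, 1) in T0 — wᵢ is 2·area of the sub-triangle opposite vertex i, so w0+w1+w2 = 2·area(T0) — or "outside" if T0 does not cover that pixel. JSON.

T0:
  2·area = 8
  edge (2, 2)→(14, 10): d=(12,8) right/bottom  bias=-1
  edge (14, 10)→(4, 4): d=(-10,-6) top-left  bias=+0
  edge (4, 4)→(2, 2): d=(-2,-2) top-left  bias=+0
    (0,0)@(1, 1): e=[-4,12,0] → ·  [on edge]
    (1,1)@(3, 3): e=[4,4,0] → #  [on edge]
    (2,1)@(5, 3): e=[-12,16,4] → ·
    (1,2)@(3, 5): e=[28,-16,-4] → ·
    (2,2)@(5, 5): e=[12,-4,0] → ·  [on edge]
    (3,3)@(7, 7): e=[20,-12,0] → ·  [on edge]
    (4,3)@(9, 7): e=[4,0,4] → #  [on edge]
    (5,3)@(11, 7): e=[-12,12,8] → ·
    (4,4)@(9, 9): e=[28,-20,0] → ·  [on edge]
    (5,5)@(11, 11): e=[36,-28,0] → ·  [on edge]
  covered (2 px):
    · · · · · · · ·
    · # · · · · · ·
    · · · · · · · ·
    · · · · # · · ·
    · · · · · · · ·
    · · · · · · · ·

Answer: [4,0,4]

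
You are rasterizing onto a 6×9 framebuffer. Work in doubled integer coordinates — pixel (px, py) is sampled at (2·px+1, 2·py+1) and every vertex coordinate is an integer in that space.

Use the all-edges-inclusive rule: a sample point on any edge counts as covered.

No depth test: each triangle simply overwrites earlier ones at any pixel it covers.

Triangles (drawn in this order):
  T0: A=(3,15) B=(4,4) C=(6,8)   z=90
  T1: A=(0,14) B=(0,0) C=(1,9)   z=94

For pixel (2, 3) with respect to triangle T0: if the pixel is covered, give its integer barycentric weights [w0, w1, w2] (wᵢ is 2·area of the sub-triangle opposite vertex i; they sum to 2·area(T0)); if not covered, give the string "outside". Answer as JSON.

T0:
  2·area = 26
  edge (3, 15)→(4, 4): d=(1,-11) inclusive
  edge (4, 4)→(6, 8): d=(2,4) inclusive
  edge (6, 8)→(3, 15): d=(-3,7) inclusive
    (4,0)@(9, 1): e=[52,-26,0] → ·  [on edge]
    (2,3)@(5, 7): e=[14,2,10] → █
    (3,3)@(7, 7): e=[36,-6,-4] → ·
    (2,4)@(5, 9): e=[16,6,4] → █
    (3,4)@(7, 9): e=[38,-2,-10] → ·
    (2,5)@(5, 11): e=[18,10,-2] → ·
    (1,7)@(3, 15): e=[0,26,0] → █  [on edge]
    (2,7)@(5, 15): e=[22,18,-14] → ·
    (1,8)@(3, 17): e=[2,30,-6] → ·
  covered (3 px):
    · · · · · ·
    · · · · · ·
    · · · · · ·
    · · █ · · ·
    · · █ · · ·
    · · · · · ·
    · · · · · ·
    · █ · · · ·
    · · · · · ·
T1:
  2·area = 14
  edge (0, 14)→(0, 0): d=(0,-14) inclusive
  edge (0, 0)→(1, 9): d=(1,9) inclusive
  edge (1, 9)→(0, 14): d=(-1,5) inclusive
    (0,4)@(1, 9): e=[14,0,0] → █  [on edge]
    (1,4)@(3, 9): e=[42,-18,-10] → ·
    (0,5)@(1, 11): e=[14,2,-2] → ·
  covered (1 px):
    · · · · · ·
    · · · · · ·
    · · · · · ·
    · · · · · ·
    █ · · · · ·
    · · · · · ·
    · · · · · ·
    · · · · · ·
    · · · · · ·

Final: [2,10,14]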